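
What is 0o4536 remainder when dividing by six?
Convert 0o4536 (octal) → 4×512 + 5×64 + 3×8 + 6 = 2398 (decimal)
Convert six (English words) → 6 (decimal)
Compute 2398 mod 6 = 4
4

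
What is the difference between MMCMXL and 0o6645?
Convert MMCMXL (Roman numeral) → 1000 + 1000 + 900 + 40 = 2940 (decimal)
Convert 0o6645 (octal) → 6×512 + 6×64 + 4×8 + 5 = 3493 (decimal)
Difference: |2940 - 3493| = 553
553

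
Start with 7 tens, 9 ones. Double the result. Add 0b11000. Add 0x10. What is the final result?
Convert 7 tens, 9 ones (place-value notation) → 7×10 + 9 = 79 (decimal)
Start: 79
79 × 2 = 158
Convert 0b11000 (binary) → 16 + 8 = 24 (decimal)
158 + 24 = 182
Convert 0x10 (hexadecimal) → 1×16 = 16 (decimal)
182 + 16 = 198
198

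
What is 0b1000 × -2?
Convert 0b1000 (binary) → 8 (decimal)
Compute 8 × -2 = -16
-16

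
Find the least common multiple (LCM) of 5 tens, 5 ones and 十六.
Convert 5 tens, 5 ones (place-value notation) → 5×10 + 5 = 55 (decimal)
Convert 十六 (Chinese numeral) → 1×10 + 6 = 16 (decimal)
Compute lcm(55, 16) = 880
880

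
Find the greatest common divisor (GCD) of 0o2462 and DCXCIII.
Convert 0o2462 (octal) → 2×512 + 4×64 + 6×8 + 2 = 1330 (decimal)
Convert DCXCIII (Roman numeral) → 500 + 100 + 90 + 1 + 1 + 1 = 693 (decimal)
Compute gcd(1330, 693) = 7
7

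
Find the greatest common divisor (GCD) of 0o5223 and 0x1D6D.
Convert 0o5223 (octal) → 5×512 + 2×64 + 2×8 + 3 = 2707 (decimal)
Convert 0x1D6D (hexadecimal) → 1×4096 + 13×256 + 6×16 + 13 = 7533 (decimal)
Compute gcd(2707, 7533) = 1
1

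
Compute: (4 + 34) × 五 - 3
Convert 五 (Chinese numeral) → 5 (decimal)
Expression in decimal: (4 + 34) × 5 - 3
Parentheses first: 4 + 34 = 38
Multiply: 38 × 5 = 190
Subtract: 190 - 3 = 187
187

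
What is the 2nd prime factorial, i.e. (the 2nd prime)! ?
Convert the 2nd prime (prime index) → 3 (decimal)
Compute 3! = 6
6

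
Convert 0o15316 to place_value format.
Convert 0o15316 (octal) → 1×4096 + 5×512 + 3×64 + 1×8 + 6 = 6862 (decimal)
Convert 6862 (decimal) → 6862 = 6×1000 + 8×100 + 6×10 + 2 → 6 thousands, 8 hundreds, 6 tens, 2 ones (place-value notation)
6 thousands, 8 hundreds, 6 tens, 2 ones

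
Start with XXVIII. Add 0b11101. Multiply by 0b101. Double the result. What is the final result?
Convert XXVIII (Roman numeral) → 10 + 10 + 5 + 1 + 1 + 1 = 28 (decimal)
Start: 28
Convert 0b11101 (binary) → 16 + 8 + 4 + 1 = 29 (decimal)
28 + 29 = 57
Convert 0b101 (binary) → 4 + 1 = 5 (decimal)
57 × 5 = 285
285 × 2 = 570
570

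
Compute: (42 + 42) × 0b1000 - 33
Convert 0b1000 (binary) → 8 (decimal)
Expression in decimal: (42 + 42) × 8 - 33
Parentheses first: 42 + 42 = 84
Multiply: 84 × 8 = 672
Subtract: 672 - 33 = 639
639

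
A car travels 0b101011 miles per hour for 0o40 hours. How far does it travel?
Convert 0b101011 (binary) → 32 + 8 + 2 + 1 = 43 (decimal)
Convert 0o40 (octal) → 4×8 = 32 (decimal)
Compute 43 × 32 = 1376
1376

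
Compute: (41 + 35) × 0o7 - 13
Convert 0o7 (octal) → 7 (decimal)
Expression in decimal: (41 + 35) × 7 - 13
Parentheses first: 41 + 35 = 76
Multiply: 76 × 7 = 532
Subtract: 532 - 13 = 519
519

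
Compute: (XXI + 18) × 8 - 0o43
Convert XXI (Roman numeral) → 10 + 10 + 1 = 21 (decimal)
Convert 0o43 (octal) → 4×8 + 3 = 35 (decimal)
Expression in decimal: (21 + 18) × 8 - 35
Parentheses first: 21 + 18 = 39
Multiply: 39 × 8 = 312
Subtract: 312 - 35 = 277
277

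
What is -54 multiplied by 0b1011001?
Convert 0b1011001 (binary) → 64 + 16 + 8 + 1 = 89 (decimal)
Compute -54 × 89 = -4806
-4806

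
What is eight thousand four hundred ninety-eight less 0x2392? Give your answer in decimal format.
Convert eight thousand four hundred ninety-eight (English words) → 8×1000 + 4×100 + 98 = 8498 (decimal)
Convert 0x2392 (hexadecimal) → 2×4096 + 3×256 + 9×16 + 2 = 9106 (decimal)
Compute 8498 - 9106 = -608
-608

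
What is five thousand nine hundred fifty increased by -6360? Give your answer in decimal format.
Convert five thousand nine hundred fifty (English words) → 5×1000 + 9×100 + 50 = 5950 (decimal)
Compute 5950 + -6360 = -410
-410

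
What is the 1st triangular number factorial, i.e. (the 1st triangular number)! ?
Convert the 1st triangular number (triangular index) → 1×2/2 = 1 (decimal)
Compute 1! = 1
1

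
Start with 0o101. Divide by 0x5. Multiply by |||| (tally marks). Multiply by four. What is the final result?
Convert 0o101 (octal) → 1×64 + 1 = 65 (decimal)
Start: 65
Convert 0x5 (hexadecimal) → 5 (decimal)
65 ÷ 5 = 13
Convert |||| (tally marks) → 4 (decimal)
13 × 4 = 52
Convert four (English words) → 4 (decimal)
52 × 4 = 208
208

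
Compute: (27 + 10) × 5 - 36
Parentheses first: 27 + 10 = 37
Multiply: 37 × 5 = 185
Subtract: 185 - 36 = 149
149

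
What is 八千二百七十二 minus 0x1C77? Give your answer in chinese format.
Convert 八千二百七十二 (Chinese numeral) → 8×1000 + 2×100 + 7×10 + 2 = 8272 (decimal)
Convert 0x1C77 (hexadecimal) → 1×4096 + 12×256 + 7×16 + 7 = 7287 (decimal)
Compute 8272 - 7287 = 985
Convert 985 (decimal) → 985 = 9×100 + 8×10 + 5 → 九百八十五 (Chinese numeral)
九百八十五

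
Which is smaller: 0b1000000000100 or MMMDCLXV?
Convert 0b1000000000100 (binary) → 4096 + 4 = 4100 (decimal)
Convert MMMDCLXV (Roman numeral) → 1000 + 1000 + 1000 + 500 + 100 + 50 + 10 + 5 = 3665 (decimal)
Compare 4100 vs 3665: smaller = 3665
3665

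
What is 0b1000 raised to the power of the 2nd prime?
Convert 0b1000 (binary) → 8 (decimal)
Convert the 2nd prime (prime index) → 3 (decimal)
Compute 8 ^ 3 = 512
512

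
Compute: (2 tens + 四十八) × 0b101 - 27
Convert 2 tens (place-value notation) → 2×10 = 20 (decimal)
Convert 四十八 (Chinese numeral) → 4×10 + 8 = 48 (decimal)
Convert 0b101 (binary) → 4 + 1 = 5 (decimal)
Expression in decimal: (20 + 48) × 5 - 27
Parentheses first: 20 + 48 = 68
Multiply: 68 × 5 = 340
Subtract: 340 - 27 = 313
313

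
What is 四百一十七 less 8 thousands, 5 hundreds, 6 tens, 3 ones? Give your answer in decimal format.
Convert 四百一十七 (Chinese numeral) → 4×100 + 1×10 + 7 = 417 (decimal)
Convert 8 thousands, 5 hundreds, 6 tens, 3 ones (place-value notation) → 8×1000 + 5×100 + 6×10 + 3 = 8563 (decimal)
Compute 417 - 8563 = -8146
-8146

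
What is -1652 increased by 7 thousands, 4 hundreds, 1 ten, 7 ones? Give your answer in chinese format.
Convert 7 thousands, 4 hundreds, 1 ten, 7 ones (place-value notation) → 7×1000 + 4×100 + 1×10 + 7 = 7417 (decimal)
Compute -1652 + 7417 = 5765
Convert 5765 (decimal) → 5765 = 5×1000 + 7×100 + 6×10 + 5 → 五千七百六十五 (Chinese numeral)
五千七百六十五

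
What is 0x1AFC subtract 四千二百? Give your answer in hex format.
Convert 0x1AFC (hexadecimal) → 1×4096 + 10×256 + 15×16 + 12 = 6908 (decimal)
Convert 四千二百 (Chinese numeral) → 4×1000 + 2×100 = 4200 (decimal)
Compute 6908 - 4200 = 2708
Convert 2708 (decimal) → 2708 = 10×256 + 9×16 + 4 → 0xA94 (hexadecimal)
0xA94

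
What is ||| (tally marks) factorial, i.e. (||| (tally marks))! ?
Convert ||| (tally marks) → 3 (decimal)
Compute 3! = 6
6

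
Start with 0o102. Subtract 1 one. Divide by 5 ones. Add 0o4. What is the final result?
Convert 0o102 (octal) → 1×64 + 2 = 66 (decimal)
Start: 66
Convert 1 one (place-value notation) → 1 (decimal)
66 - 1 = 65
Convert 5 ones (place-value notation) → 5 (decimal)
65 ÷ 5 = 13
Convert 0o4 (octal) → 4 (decimal)
13 + 4 = 17
17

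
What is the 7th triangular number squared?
The 7th triangular number = 7×8/2 = 28
Compute 28² = 28 × 28 = 784
784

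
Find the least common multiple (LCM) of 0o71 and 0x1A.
Convert 0o71 (octal) → 7×8 + 1 = 57 (decimal)
Convert 0x1A (hexadecimal) → 1×16 + 10 = 26 (decimal)
Compute lcm(57, 26) = 1482
1482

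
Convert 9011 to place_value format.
Convert 9011 (decimal) → 9011 = 9×1000 + 1×10 + 1 → 9 thousands, 1 ten, 1 one (place-value notation)
9 thousands, 1 ten, 1 one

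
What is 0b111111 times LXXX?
Convert 0b111111 (binary) → 32 + 16 + 8 + 4 + 2 + 1 = 63 (decimal)
Convert LXXX (Roman numeral) → 50 + 10 + 10 + 10 = 80 (decimal)
Compute 63 × 80 = 5040
5040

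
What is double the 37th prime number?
The 37th prime number = 157
Compute 157 × 2 = 314
314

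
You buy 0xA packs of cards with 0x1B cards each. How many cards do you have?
Convert 0x1B (hexadecimal) → 1×16 + 11 = 27 (decimal)
Convert 0xA (hexadecimal) → 10 (decimal)
Compute 27 × 10 = 270
270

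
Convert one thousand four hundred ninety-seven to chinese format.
Convert one thousand four hundred ninety-seven (English words) → 1×1000 + 4×100 + 97 = 1497 (decimal)
Convert 1497 (decimal) → 1497 = 1×1000 + 4×100 + 9×10 + 7 → 一千四百九十七 (Chinese numeral)
一千四百九十七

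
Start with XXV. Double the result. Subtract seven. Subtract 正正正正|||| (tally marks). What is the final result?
Convert XXV (Roman numeral) → 10 + 10 + 5 = 25 (decimal)
Start: 25
25 × 2 = 50
Convert seven (English words) → 7 (decimal)
50 - 7 = 43
Convert 正正正正|||| (tally marks) → 5 + 5 + 5 + 5 + 4 = 24 (decimal)
43 - 24 = 19
19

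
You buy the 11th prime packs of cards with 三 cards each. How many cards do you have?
Convert 三 (Chinese numeral) → 3 (decimal)
Convert the 11th prime (prime index) → 31 (decimal)
Compute 3 × 31 = 93
93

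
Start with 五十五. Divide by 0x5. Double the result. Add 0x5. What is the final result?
Convert 五十五 (Chinese numeral) → 5×10 + 5 = 55 (decimal)
Start: 55
Convert 0x5 (hexadecimal) → 5 (decimal)
55 ÷ 5 = 11
11 × 2 = 22
Convert 0x5 (hexadecimal) → 5 (decimal)
22 + 5 = 27
27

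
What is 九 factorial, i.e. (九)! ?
Convert 九 (Chinese numeral) → 9 (decimal)
Compute 9! = 362880
362880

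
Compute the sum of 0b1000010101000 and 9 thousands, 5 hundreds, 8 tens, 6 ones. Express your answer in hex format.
Convert 0b1000010101000 (binary) → 4096 + 128 + 32 + 8 = 4264 (decimal)
Convert 9 thousands, 5 hundreds, 8 tens, 6 ones (place-value notation) → 9×1000 + 5×100 + 8×10 + 6 = 9586 (decimal)
Compute 4264 + 9586 = 13850
Convert 13850 (decimal) → 13850 = 3×4096 + 6×256 + 1×16 + 10 → 0x361A (hexadecimal)
0x361A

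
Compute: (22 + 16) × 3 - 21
Parentheses first: 22 + 16 = 38
Multiply: 38 × 3 = 114
Subtract: 114 - 21 = 93
93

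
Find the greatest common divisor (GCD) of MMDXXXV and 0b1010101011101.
Convert MMDXXXV (Roman numeral) → 1000 + 1000 + 500 + 10 + 10 + 10 + 5 = 2535 (decimal)
Convert 0b1010101011101 (binary) → 4096 + 1024 + 256 + 64 + 16 + 8 + 4 + 1 = 5469 (decimal)
Compute gcd(2535, 5469) = 3
3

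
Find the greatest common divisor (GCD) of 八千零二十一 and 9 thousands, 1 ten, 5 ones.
Convert 八千零二十一 (Chinese numeral) → 8×1000 + 2×10 + 1 = 8021 (decimal)
Convert 9 thousands, 1 ten, 5 ones (place-value notation) → 9×1000 + 1×10 + 5 = 9015 (decimal)
Compute gcd(8021, 9015) = 1
1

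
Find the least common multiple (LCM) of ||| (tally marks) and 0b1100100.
Convert ||| (tally marks) → 3 (decimal)
Convert 0b1100100 (binary) → 64 + 32 + 4 = 100 (decimal)
Compute lcm(3, 100) = 300
300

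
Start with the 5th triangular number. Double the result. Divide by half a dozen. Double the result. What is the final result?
Convert the 5th triangular number (triangular index) → 5×6/2 = 15 (decimal)
Start: 15
15 × 2 = 30
Convert half a dozen (colloquial) → 6 (decimal)
30 ÷ 6 = 5
5 × 2 = 10
10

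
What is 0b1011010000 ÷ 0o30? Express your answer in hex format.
Convert 0b1011010000 (binary) → 512 + 128 + 64 + 16 = 720 (decimal)
Convert 0o30 (octal) → 3×8 = 24 (decimal)
Compute 720 ÷ 24 = 30
Convert 30 (decimal) → 30 = 1×16 + 14 → 0x1E (hexadecimal)
0x1E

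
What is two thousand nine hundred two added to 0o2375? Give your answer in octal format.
Convert two thousand nine hundred two (English words) → 2×1000 + 9×100 + 2 = 2902 (decimal)
Convert 0o2375 (octal) → 2×512 + 3×64 + 7×8 + 5 = 1277 (decimal)
Compute 2902 + 1277 = 4179
Convert 4179 (decimal) → 4179 = 1×4096 + 1×64 + 2×8 + 3 → 0o10123 (octal)
0o10123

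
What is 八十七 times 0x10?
Convert 八十七 (Chinese numeral) → 8×10 + 7 = 87 (decimal)
Convert 0x10 (hexadecimal) → 1×16 = 16 (decimal)
Compute 87 × 16 = 1392
1392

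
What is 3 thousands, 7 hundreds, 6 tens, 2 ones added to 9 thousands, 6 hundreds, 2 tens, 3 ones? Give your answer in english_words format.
Convert 3 thousands, 7 hundreds, 6 tens, 2 ones (place-value notation) → 3×1000 + 7×100 + 6×10 + 2 = 3762 (decimal)
Convert 9 thousands, 6 hundreds, 2 tens, 3 ones (place-value notation) → 9×1000 + 6×100 + 2×10 + 3 = 9623 (decimal)
Compute 3762 + 9623 = 13385
Convert 13385 (decimal) → 13385 = 13×1000 + 3×100 + 85 → thirteen thousand three hundred eighty-five (English words)
thirteen thousand three hundred eighty-five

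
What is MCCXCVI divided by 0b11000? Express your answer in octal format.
Convert MCCXCVI (Roman numeral) → 1000 + 100 + 100 + 90 + 5 + 1 = 1296 (decimal)
Convert 0b11000 (binary) → 16 + 8 = 24 (decimal)
Compute 1296 ÷ 24 = 54
Convert 54 (decimal) → 54 = 6×8 + 6 → 0o66 (octal)
0o66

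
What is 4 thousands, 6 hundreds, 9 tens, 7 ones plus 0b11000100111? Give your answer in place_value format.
Convert 4 thousands, 6 hundreds, 9 tens, 7 ones (place-value notation) → 4×1000 + 6×100 + 9×10 + 7 = 4697 (decimal)
Convert 0b11000100111 (binary) → 1024 + 512 + 32 + 4 + 2 + 1 = 1575 (decimal)
Compute 4697 + 1575 = 6272
Convert 6272 (decimal) → 6272 = 6×1000 + 2×100 + 7×10 + 2 → 6 thousands, 2 hundreds, 7 tens, 2 ones (place-value notation)
6 thousands, 2 hundreds, 7 tens, 2 ones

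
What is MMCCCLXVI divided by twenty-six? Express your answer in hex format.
Convert MMCCCLXVI (Roman numeral) → 1000 + 1000 + 100 + 100 + 100 + 50 + 10 + 5 + 1 = 2366 (decimal)
Convert twenty-six (English words) → 26 (decimal)
Compute 2366 ÷ 26 = 91
Convert 91 (decimal) → 91 = 5×16 + 11 → 0x5B (hexadecimal)
0x5B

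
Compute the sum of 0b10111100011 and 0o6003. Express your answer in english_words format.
Convert 0b10111100011 (binary) → 1024 + 256 + 128 + 64 + 32 + 2 + 1 = 1507 (decimal)
Convert 0o6003 (octal) → 6×512 + 3 = 3075 (decimal)
Compute 1507 + 3075 = 4582
Convert 4582 (decimal) → 4582 = 4×1000 + 5×100 + 82 → four thousand five hundred eighty-two (English words)
four thousand five hundred eighty-two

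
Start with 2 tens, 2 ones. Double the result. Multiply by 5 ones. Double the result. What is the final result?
Convert 2 tens, 2 ones (place-value notation) → 2×10 + 2 = 22 (decimal)
Start: 22
22 × 2 = 44
Convert 5 ones (place-value notation) → 5 (decimal)
44 × 5 = 220
220 × 2 = 440
440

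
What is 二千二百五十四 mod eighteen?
Convert 二千二百五十四 (Chinese numeral) → 2×1000 + 2×100 + 5×10 + 4 = 2254 (decimal)
Convert eighteen (English words) → 18 (decimal)
Compute 2254 mod 18 = 4
4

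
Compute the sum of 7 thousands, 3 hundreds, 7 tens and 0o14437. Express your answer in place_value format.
Convert 7 thousands, 3 hundreds, 7 tens (place-value notation) → 7×1000 + 3×100 + 7×10 = 7370 (decimal)
Convert 0o14437 (octal) → 1×4096 + 4×512 + 4×64 + 3×8 + 7 = 6431 (decimal)
Compute 7370 + 6431 = 13801
Convert 13801 (decimal) → 13801 = 13×1000 + 8×100 + 1 → 13 thousands, 8 hundreds, 1 one (place-value notation)
13 thousands, 8 hundreds, 1 one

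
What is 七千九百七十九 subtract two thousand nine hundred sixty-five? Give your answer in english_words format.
Convert 七千九百七十九 (Chinese numeral) → 7×1000 + 9×100 + 7×10 + 9 = 7979 (decimal)
Convert two thousand nine hundred sixty-five (English words) → 2×1000 + 9×100 + 65 = 2965 (decimal)
Compute 7979 - 2965 = 5014
Convert 5014 (decimal) → 5014 = 5×1000 + 14 → five thousand fourteen (English words)
five thousand fourteen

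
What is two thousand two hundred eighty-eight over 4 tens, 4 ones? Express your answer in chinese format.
Convert two thousand two hundred eighty-eight (English words) → 2×1000 + 2×100 + 88 = 2288 (decimal)
Convert 4 tens, 4 ones (place-value notation) → 4×10 + 4 = 44 (decimal)
Compute 2288 ÷ 44 = 52
Convert 52 (decimal) → 52 = 5×10 + 2 → 五十二 (Chinese numeral)
五十二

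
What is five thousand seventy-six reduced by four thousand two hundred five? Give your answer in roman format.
Convert five thousand seventy-six (English words) → 5×1000 + 76 = 5076 (decimal)
Convert four thousand two hundred five (English words) → 4×1000 + 2×100 + 5 = 4205 (decimal)
Compute 5076 - 4205 = 871
Convert 871 (decimal) → 871 = 500 + 100 + 100 + 100 + 50 + 10 + 10 + 1 → DCCCLXXI (Roman numeral)
DCCCLXXI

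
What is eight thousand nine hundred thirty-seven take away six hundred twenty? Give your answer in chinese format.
Convert eight thousand nine hundred thirty-seven (English words) → 8×1000 + 9×100 + 37 = 8937 (decimal)
Convert six hundred twenty (English words) → 6×100 + 20 = 620 (decimal)
Compute 8937 - 620 = 8317
Convert 8317 (decimal) → 8317 = 8×1000 + 3×100 + 1×10 + 7 → 八千三百一十七 (Chinese numeral)
八千三百一十七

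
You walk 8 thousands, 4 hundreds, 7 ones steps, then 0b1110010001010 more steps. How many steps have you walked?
Convert 8 thousands, 4 hundreds, 7 ones (place-value notation) → 8×1000 + 4×100 + 7 = 8407 (decimal)
Convert 0b1110010001010 (binary) → 4096 + 2048 + 1024 + 128 + 8 + 2 = 7306 (decimal)
Compute 8407 + 7306 = 15713
15713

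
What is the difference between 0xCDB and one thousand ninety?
Convert 0xCDB (hexadecimal) → 12×256 + 13×16 + 11 = 3291 (decimal)
Convert one thousand ninety (English words) → 1×1000 + 90 = 1090 (decimal)
Difference: |3291 - 1090| = 2201
2201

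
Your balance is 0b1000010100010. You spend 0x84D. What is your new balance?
Convert 0b1000010100010 (binary) → 4096 + 128 + 32 + 2 = 4258 (decimal)
Convert 0x84D (hexadecimal) → 8×256 + 4×16 + 13 = 2125 (decimal)
Compute 4258 - 2125 = 2133
2133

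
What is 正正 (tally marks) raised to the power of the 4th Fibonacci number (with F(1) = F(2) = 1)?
Convert 正正 (tally marks) → 5 + 5 = 10 (decimal)
Convert the 4th Fibonacci number (with F(1) = F(2) = 1) (Fibonacci index) → 1, 1, 2, 3 → 3 (decimal)
Compute 10 ^ 3 = 1000
1000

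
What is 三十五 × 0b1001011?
Convert 三十五 (Chinese numeral) → 3×10 + 5 = 35 (decimal)
Convert 0b1001011 (binary) → 64 + 8 + 2 + 1 = 75 (decimal)
Compute 35 × 75 = 2625
2625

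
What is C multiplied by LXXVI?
Convert C (Roman numeral) → 100 (decimal)
Convert LXXVI (Roman numeral) → 50 + 10 + 10 + 5 + 1 = 76 (decimal)
Compute 100 × 76 = 7600
7600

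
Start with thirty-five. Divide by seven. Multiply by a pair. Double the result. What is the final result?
Convert thirty-five (English words) → 35 (decimal)
Start: 35
Convert seven (English words) → 7 (decimal)
35 ÷ 7 = 5
Convert a pair (colloquial) → 2 (decimal)
5 × 2 = 10
10 × 2 = 20
20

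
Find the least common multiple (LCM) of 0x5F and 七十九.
Convert 0x5F (hexadecimal) → 5×16 + 15 = 95 (decimal)
Convert 七十九 (Chinese numeral) → 7×10 + 9 = 79 (decimal)
Compute lcm(95, 79) = 7505
7505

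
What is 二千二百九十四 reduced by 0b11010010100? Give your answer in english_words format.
Convert 二千二百九十四 (Chinese numeral) → 2×1000 + 2×100 + 9×10 + 4 = 2294 (decimal)
Convert 0b11010010100 (binary) → 1024 + 512 + 128 + 16 + 4 = 1684 (decimal)
Compute 2294 - 1684 = 610
Convert 610 (decimal) → 610 = 6×100 + 10 → six hundred ten (English words)
six hundred ten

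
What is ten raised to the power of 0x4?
Convert ten (English words) → 10 (decimal)
Convert 0x4 (hexadecimal) → 4 (decimal)
Compute 10 ^ 4 = 10000
10000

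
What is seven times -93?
Convert seven (English words) → 7 (decimal)
Compute 7 × -93 = -651
-651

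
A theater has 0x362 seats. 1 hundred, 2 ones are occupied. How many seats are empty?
Convert 0x362 (hexadecimal) → 3×256 + 6×16 + 2 = 866 (decimal)
Convert 1 hundred, 2 ones (place-value notation) → 1×100 + 2 = 102 (decimal)
Compute 866 - 102 = 764
764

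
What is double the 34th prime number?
The 34th prime number = 139
Compute 139 × 2 = 278
278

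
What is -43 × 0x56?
Convert 0x56 (hexadecimal) → 5×16 + 6 = 86 (decimal)
Compute -43 × 86 = -3698
-3698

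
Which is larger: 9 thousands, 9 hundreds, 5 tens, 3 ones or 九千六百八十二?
Convert 9 thousands, 9 hundreds, 5 tens, 3 ones (place-value notation) → 9×1000 + 9×100 + 5×10 + 3 = 9953 (decimal)
Convert 九千六百八十二 (Chinese numeral) → 9×1000 + 6×100 + 8×10 + 2 = 9682 (decimal)
Compare 9953 vs 9682: larger = 9953
9953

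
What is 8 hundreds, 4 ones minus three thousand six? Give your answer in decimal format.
Convert 8 hundreds, 4 ones (place-value notation) → 8×100 + 4 = 804 (decimal)
Convert three thousand six (English words) → 3×1000 + 6 = 3006 (decimal)
Compute 804 - 3006 = -2202
-2202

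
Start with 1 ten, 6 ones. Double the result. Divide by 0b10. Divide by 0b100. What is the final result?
Convert 1 ten, 6 ones (place-value notation) → 1×10 + 6 = 16 (decimal)
Start: 16
16 × 2 = 32
Convert 0b10 (binary) → 2 (decimal)
32 ÷ 2 = 16
Convert 0b100 (binary) → 4 (decimal)
16 ÷ 4 = 4
4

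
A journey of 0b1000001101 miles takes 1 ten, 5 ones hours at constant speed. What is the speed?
Convert 0b1000001101 (binary) → 512 + 8 + 4 + 1 = 525 (decimal)
Convert 1 ten, 5 ones (place-value notation) → 1×10 + 5 = 15 (decimal)
Compute 525 ÷ 15 = 35
35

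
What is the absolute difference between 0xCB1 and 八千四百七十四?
Convert 0xCB1 (hexadecimal) → 12×256 + 11×16 + 1 = 3249 (decimal)
Convert 八千四百七十四 (Chinese numeral) → 8×1000 + 4×100 + 7×10 + 4 = 8474 (decimal)
Compute |3249 - 8474| = 5225
5225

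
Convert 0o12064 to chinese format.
Convert 0o12064 (octal) → 1×4096 + 2×512 + 6×8 + 4 = 5172 (decimal)
Convert 5172 (decimal) → 5172 = 5×1000 + 1×100 + 7×10 + 2 → 五千一百七十二 (Chinese numeral)
五千一百七十二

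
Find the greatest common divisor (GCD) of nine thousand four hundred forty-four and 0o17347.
Convert nine thousand four hundred forty-four (English words) → 9×1000 + 4×100 + 44 = 9444 (decimal)
Convert 0o17347 (octal) → 1×4096 + 7×512 + 3×64 + 4×8 + 7 = 7911 (decimal)
Compute gcd(9444, 7911) = 3
3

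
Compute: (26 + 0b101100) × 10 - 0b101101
Convert 0b101100 (binary) → 32 + 8 + 4 = 44 (decimal)
Convert 0b101101 (binary) → 32 + 8 + 4 + 1 = 45 (decimal)
Expression in decimal: (26 + 44) × 10 - 45
Parentheses first: 26 + 44 = 70
Multiply: 70 × 10 = 700
Subtract: 700 - 45 = 655
655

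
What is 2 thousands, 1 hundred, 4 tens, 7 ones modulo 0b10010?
Convert 2 thousands, 1 hundred, 4 tens, 7 ones (place-value notation) → 2×1000 + 1×100 + 4×10 + 7 = 2147 (decimal)
Convert 0b10010 (binary) → 16 + 2 = 18 (decimal)
Compute 2147 mod 18 = 5
5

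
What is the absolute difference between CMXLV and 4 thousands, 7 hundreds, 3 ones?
Convert CMXLV (Roman numeral) → 900 + 40 + 5 = 945 (decimal)
Convert 4 thousands, 7 hundreds, 3 ones (place-value notation) → 4×1000 + 7×100 + 3 = 4703 (decimal)
Compute |945 - 4703| = 3758
3758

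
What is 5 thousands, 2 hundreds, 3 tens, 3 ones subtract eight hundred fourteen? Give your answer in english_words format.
Convert 5 thousands, 2 hundreds, 3 tens, 3 ones (place-value notation) → 5×1000 + 2×100 + 3×10 + 3 = 5233 (decimal)
Convert eight hundred fourteen (English words) → 8×100 + 14 = 814 (decimal)
Compute 5233 - 814 = 4419
Convert 4419 (decimal) → 4419 = 4×1000 + 4×100 + 19 → four thousand four hundred nineteen (English words)
four thousand four hundred nineteen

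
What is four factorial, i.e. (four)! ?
Convert four (English words) → 4 (decimal)
Compute 4! = 24
24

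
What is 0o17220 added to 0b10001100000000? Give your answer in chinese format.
Convert 0o17220 (octal) → 1×4096 + 7×512 + 2×64 + 2×8 = 7824 (decimal)
Convert 0b10001100000000 (binary) → 8192 + 512 + 256 = 8960 (decimal)
Compute 7824 + 8960 = 16784
Convert 16784 (decimal) → 16784 = 1×10000 + 6×1000 + 7×100 + 8×10 + 4 → 一万六千七百八十四 (Chinese numeral)
一万六千七百八十四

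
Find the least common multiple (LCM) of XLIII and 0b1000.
Convert XLIII (Roman numeral) → 40 + 1 + 1 + 1 = 43 (decimal)
Convert 0b1000 (binary) → 8 (decimal)
Compute lcm(43, 8) = 344
344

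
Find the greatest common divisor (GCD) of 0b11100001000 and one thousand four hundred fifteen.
Convert 0b11100001000 (binary) → 1024 + 512 + 256 + 8 = 1800 (decimal)
Convert one thousand four hundred fifteen (English words) → 1×1000 + 4×100 + 15 = 1415 (decimal)
Compute gcd(1800, 1415) = 5
5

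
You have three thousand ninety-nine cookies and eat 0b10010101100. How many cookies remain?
Convert three thousand ninety-nine (English words) → 3×1000 + 99 = 3099 (decimal)
Convert 0b10010101100 (binary) → 1024 + 128 + 32 + 8 + 4 = 1196 (decimal)
Compute 3099 - 1196 = 1903
1903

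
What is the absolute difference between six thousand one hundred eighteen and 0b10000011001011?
Convert six thousand one hundred eighteen (English words) → 6×1000 + 1×100 + 18 = 6118 (decimal)
Convert 0b10000011001011 (binary) → 8192 + 128 + 64 + 8 + 2 + 1 = 8395 (decimal)
Compute |6118 - 8395| = 2277
2277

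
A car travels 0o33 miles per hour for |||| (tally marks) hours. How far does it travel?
Convert 0o33 (octal) → 3×8 + 3 = 27 (decimal)
Convert |||| (tally marks) → 4 (decimal)
Compute 27 × 4 = 108
108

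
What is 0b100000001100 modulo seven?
Convert 0b100000001100 (binary) → 2048 + 8 + 4 = 2060 (decimal)
Convert seven (English words) → 7 (decimal)
Compute 2060 mod 7 = 2
2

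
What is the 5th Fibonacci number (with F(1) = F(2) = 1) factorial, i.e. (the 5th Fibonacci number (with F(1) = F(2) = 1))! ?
Convert the 5th Fibonacci number (with F(1) = F(2) = 1) (Fibonacci index) → 1, 1, 2, 3, 5 → 5 (decimal)
Compute 5! = 120
120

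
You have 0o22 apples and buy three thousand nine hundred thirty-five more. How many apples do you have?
Convert 0o22 (octal) → 2×8 + 2 = 18 (decimal)
Convert three thousand nine hundred thirty-five (English words) → 3×1000 + 9×100 + 35 = 3935 (decimal)
Compute 18 + 3935 = 3953
3953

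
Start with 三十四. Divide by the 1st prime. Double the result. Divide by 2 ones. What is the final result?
Convert 三十四 (Chinese numeral) → 3×10 + 4 = 34 (decimal)
Start: 34
Convert the 1st prime (prime index) → 2 (decimal)
34 ÷ 2 = 17
17 × 2 = 34
Convert 2 ones (place-value notation) → 2 (decimal)
34 ÷ 2 = 17
17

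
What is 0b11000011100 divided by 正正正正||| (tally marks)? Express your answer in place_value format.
Convert 0b11000011100 (binary) → 1024 + 512 + 16 + 8 + 4 = 1564 (decimal)
Convert 正正正正||| (tally marks) → 5 + 5 + 5 + 5 + 3 = 23 (decimal)
Compute 1564 ÷ 23 = 68
Convert 68 (decimal) → 68 = 6×10 + 8 → 6 tens, 8 ones (place-value notation)
6 tens, 8 ones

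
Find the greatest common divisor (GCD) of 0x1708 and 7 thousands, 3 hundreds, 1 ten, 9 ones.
Convert 0x1708 (hexadecimal) → 1×4096 + 7×256 + 8 = 5896 (decimal)
Convert 7 thousands, 3 hundreds, 1 ten, 9 ones (place-value notation) → 7×1000 + 3×100 + 1×10 + 9 = 7319 (decimal)
Compute gcd(5896, 7319) = 1
1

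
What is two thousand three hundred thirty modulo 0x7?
Convert two thousand three hundred thirty (English words) → 2×1000 + 3×100 + 30 = 2330 (decimal)
Convert 0x7 (hexadecimal) → 7 (decimal)
Compute 2330 mod 7 = 6
6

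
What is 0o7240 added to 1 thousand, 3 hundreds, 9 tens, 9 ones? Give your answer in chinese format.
Convert 0o7240 (octal) → 7×512 + 2×64 + 4×8 = 3744 (decimal)
Convert 1 thousand, 3 hundreds, 9 tens, 9 ones (place-value notation) → 1×1000 + 3×100 + 9×10 + 9 = 1399 (decimal)
Compute 3744 + 1399 = 5143
Convert 5143 (decimal) → 5143 = 5×1000 + 1×100 + 4×10 + 3 → 五千一百四十三 (Chinese numeral)
五千一百四十三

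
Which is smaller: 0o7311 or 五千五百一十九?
Convert 0o7311 (octal) → 7×512 + 3×64 + 1×8 + 1 = 3785 (decimal)
Convert 五千五百一十九 (Chinese numeral) → 5×1000 + 5×100 + 1×10 + 9 = 5519 (decimal)
Compare 3785 vs 5519: smaller = 3785
3785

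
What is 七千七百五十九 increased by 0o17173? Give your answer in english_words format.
Convert 七千七百五十九 (Chinese numeral) → 7×1000 + 7×100 + 5×10 + 9 = 7759 (decimal)
Convert 0o17173 (octal) → 1×4096 + 7×512 + 1×64 + 7×8 + 3 = 7803 (decimal)
Compute 7759 + 7803 = 15562
Convert 15562 (decimal) → 15562 = 15×1000 + 5×100 + 62 → fifteen thousand five hundred sixty-two (English words)
fifteen thousand five hundred sixty-two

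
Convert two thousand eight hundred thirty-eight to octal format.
Convert two thousand eight hundred thirty-eight (English words) → 2×1000 + 8×100 + 38 = 2838 (decimal)
Convert 2838 (decimal) → 2838 = 5×512 + 4×64 + 2×8 + 6 → 0o5426 (octal)
0o5426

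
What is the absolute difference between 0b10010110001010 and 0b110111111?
Convert 0b10010110001010 (binary) → 8192 + 1024 + 256 + 128 + 8 + 2 = 9610 (decimal)
Convert 0b110111111 (binary) → 256 + 128 + 32 + 16 + 8 + 4 + 2 + 1 = 447 (decimal)
Compute |9610 - 447| = 9163
9163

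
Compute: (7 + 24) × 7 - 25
Parentheses first: 7 + 24 = 31
Multiply: 31 × 7 = 217
Subtract: 217 - 25 = 192
192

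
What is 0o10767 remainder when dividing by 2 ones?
Convert 0o10767 (octal) → 1×4096 + 7×64 + 6×8 + 7 = 4599 (decimal)
Convert 2 ones (place-value notation) → 2 (decimal)
Compute 4599 mod 2 = 1
1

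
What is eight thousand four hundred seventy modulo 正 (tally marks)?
Convert eight thousand four hundred seventy (English words) → 8×1000 + 4×100 + 70 = 8470 (decimal)
Convert 正 (tally marks) → 5 (decimal)
Compute 8470 mod 5 = 0
0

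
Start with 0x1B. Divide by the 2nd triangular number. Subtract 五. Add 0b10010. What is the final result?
Convert 0x1B (hexadecimal) → 1×16 + 11 = 27 (decimal)
Start: 27
Convert the 2nd triangular number (triangular index) → 2×3/2 = 3 (decimal)
27 ÷ 3 = 9
Convert 五 (Chinese numeral) → 5 (decimal)
9 - 5 = 4
Convert 0b10010 (binary) → 16 + 2 = 18 (decimal)
4 + 18 = 22
22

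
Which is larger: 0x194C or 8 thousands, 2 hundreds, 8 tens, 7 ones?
Convert 0x194C (hexadecimal) → 1×4096 + 9×256 + 4×16 + 12 = 6476 (decimal)
Convert 8 thousands, 2 hundreds, 8 tens, 7 ones (place-value notation) → 8×1000 + 2×100 + 8×10 + 7 = 8287 (decimal)
Compare 6476 vs 8287: larger = 8287
8287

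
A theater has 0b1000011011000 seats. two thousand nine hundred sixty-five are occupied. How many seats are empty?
Convert 0b1000011011000 (binary) → 4096 + 128 + 64 + 16 + 8 = 4312 (decimal)
Convert two thousand nine hundred sixty-five (English words) → 2×1000 + 9×100 + 65 = 2965 (decimal)
Compute 4312 - 2965 = 1347
1347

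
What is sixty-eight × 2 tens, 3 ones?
Convert sixty-eight (English words) → 68 (decimal)
Convert 2 tens, 3 ones (place-value notation) → 2×10 + 3 = 23 (decimal)
Compute 68 × 23 = 1564
1564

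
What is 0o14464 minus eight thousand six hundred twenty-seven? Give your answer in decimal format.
Convert 0o14464 (octal) → 1×4096 + 4×512 + 4×64 + 6×8 + 4 = 6452 (decimal)
Convert eight thousand six hundred twenty-seven (English words) → 8×1000 + 6×100 + 27 = 8627 (decimal)
Compute 6452 - 8627 = -2175
-2175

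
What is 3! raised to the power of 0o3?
Convert 3! (factorial) → 6 (decimal)
Convert 0o3 (octal) → 3 (decimal)
Compute 6 ^ 3 = 216
216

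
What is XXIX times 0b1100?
Convert XXIX (Roman numeral) → 10 + 10 + 9 = 29 (decimal)
Convert 0b1100 (binary) → 8 + 4 = 12 (decimal)
Compute 29 × 12 = 348
348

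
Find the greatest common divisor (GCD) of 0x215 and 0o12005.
Convert 0x215 (hexadecimal) → 2×256 + 1×16 + 5 = 533 (decimal)
Convert 0o12005 (octal) → 1×4096 + 2×512 + 5 = 5125 (decimal)
Compute gcd(533, 5125) = 41
41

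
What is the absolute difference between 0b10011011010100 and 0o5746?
Convert 0b10011011010100 (binary) → 8192 + 1024 + 512 + 128 + 64 + 16 + 4 = 9940 (decimal)
Convert 0o5746 (octal) → 5×512 + 7×64 + 4×8 + 6 = 3046 (decimal)
Compute |9940 - 3046| = 6894
6894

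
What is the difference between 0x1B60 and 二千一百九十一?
Convert 0x1B60 (hexadecimal) → 1×4096 + 11×256 + 6×16 = 7008 (decimal)
Convert 二千一百九十一 (Chinese numeral) → 2×1000 + 1×100 + 9×10 + 1 = 2191 (decimal)
Difference: |7008 - 2191| = 4817
4817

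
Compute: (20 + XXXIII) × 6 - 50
Convert XXXIII (Roman numeral) → 10 + 10 + 10 + 1 + 1 + 1 = 33 (decimal)
Expression in decimal: (20 + 33) × 6 - 50
Parentheses first: 20 + 33 = 53
Multiply: 53 × 6 = 318
Subtract: 318 - 50 = 268
268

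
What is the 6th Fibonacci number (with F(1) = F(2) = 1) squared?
The 6th Fibonacci number (with F(1) = F(2) = 1): 1, 1, 2, 3, 5, 8 → 8
Compute 8² = 8 × 8 = 64
64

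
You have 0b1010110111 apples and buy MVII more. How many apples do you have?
Convert 0b1010110111 (binary) → 512 + 128 + 32 + 16 + 4 + 2 + 1 = 695 (decimal)
Convert MVII (Roman numeral) → 1000 + 5 + 1 + 1 = 1007 (decimal)
Compute 695 + 1007 = 1702
1702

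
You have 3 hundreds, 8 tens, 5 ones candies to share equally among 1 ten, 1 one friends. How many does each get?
Convert 3 hundreds, 8 tens, 5 ones (place-value notation) → 3×100 + 8×10 + 5 = 385 (decimal)
Convert 1 ten, 1 one (place-value notation) → 1×10 + 1 = 11 (decimal)
Compute 385 ÷ 11 = 35
35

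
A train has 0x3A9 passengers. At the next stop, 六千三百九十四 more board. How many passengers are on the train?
Convert 0x3A9 (hexadecimal) → 3×256 + 10×16 + 9 = 937 (decimal)
Convert 六千三百九十四 (Chinese numeral) → 6×1000 + 3×100 + 9×10 + 4 = 6394 (decimal)
Compute 937 + 6394 = 7331
7331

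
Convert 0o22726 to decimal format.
Convert 0o22726 (octal) → 2×4096 + 2×512 + 7×64 + 2×8 + 6 = 9686 (decimal)
9686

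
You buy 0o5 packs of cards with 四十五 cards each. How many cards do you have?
Convert 四十五 (Chinese numeral) → 4×10 + 5 = 45 (decimal)
Convert 0o5 (octal) → 5 (decimal)
Compute 45 × 5 = 225
225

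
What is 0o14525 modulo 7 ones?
Convert 0o14525 (octal) → 1×4096 + 4×512 + 5×64 + 2×8 + 5 = 6485 (decimal)
Convert 7 ones (place-value notation) → 7 (decimal)
Compute 6485 mod 7 = 3
3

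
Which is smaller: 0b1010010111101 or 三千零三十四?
Convert 0b1010010111101 (binary) → 4096 + 1024 + 128 + 32 + 16 + 8 + 4 + 1 = 5309 (decimal)
Convert 三千零三十四 (Chinese numeral) → 3×1000 + 3×10 + 4 = 3034 (decimal)
Compare 5309 vs 3034: smaller = 3034
3034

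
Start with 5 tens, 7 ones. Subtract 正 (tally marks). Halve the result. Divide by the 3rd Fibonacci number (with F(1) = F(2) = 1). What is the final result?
Convert 5 tens, 7 ones (place-value notation) → 5×10 + 7 = 57 (decimal)
Start: 57
Convert 正 (tally marks) → 5 (decimal)
57 - 5 = 52
52 ÷ 2 = 26
Convert the 3rd Fibonacci number (with F(1) = F(2) = 1) (Fibonacci index) → 1, 1, 2 → 2 (decimal)
26 ÷ 2 = 13
13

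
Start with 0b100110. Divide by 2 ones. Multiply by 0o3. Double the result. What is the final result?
Convert 0b100110 (binary) → 32 + 4 + 2 = 38 (decimal)
Start: 38
Convert 2 ones (place-value notation) → 2 (decimal)
38 ÷ 2 = 19
Convert 0o3 (octal) → 3 (decimal)
19 × 3 = 57
57 × 2 = 114
114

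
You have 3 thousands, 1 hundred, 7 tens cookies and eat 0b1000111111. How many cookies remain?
Convert 3 thousands, 1 hundred, 7 tens (place-value notation) → 3×1000 + 1×100 + 7×10 = 3170 (decimal)
Convert 0b1000111111 (binary) → 512 + 32 + 16 + 8 + 4 + 2 + 1 = 575 (decimal)
Compute 3170 - 575 = 2595
2595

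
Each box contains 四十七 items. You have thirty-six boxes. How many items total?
Convert 四十七 (Chinese numeral) → 4×10 + 7 = 47 (decimal)
Convert thirty-six (English words) → 36 (decimal)
Compute 47 × 36 = 1692
1692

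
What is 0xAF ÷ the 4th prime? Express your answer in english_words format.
Convert 0xAF (hexadecimal) → 10×16 + 15 = 175 (decimal)
Convert the 4th prime (prime index) → 7 (decimal)
Compute 175 ÷ 7 = 25
Convert 25 (decimal) → twenty-five (English words)
twenty-five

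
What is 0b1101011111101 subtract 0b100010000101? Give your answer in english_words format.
Convert 0b1101011111101 (binary) → 4096 + 2048 + 512 + 128 + 64 + 32 + 16 + 8 + 4 + 1 = 6909 (decimal)
Convert 0b100010000101 (binary) → 2048 + 128 + 4 + 1 = 2181 (decimal)
Compute 6909 - 2181 = 4728
Convert 4728 (decimal) → 4728 = 4×1000 + 7×100 + 28 → four thousand seven hundred twenty-eight (English words)
four thousand seven hundred twenty-eight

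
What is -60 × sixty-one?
Convert sixty-one (English words) → 61 (decimal)
Compute -60 × 61 = -3660
-3660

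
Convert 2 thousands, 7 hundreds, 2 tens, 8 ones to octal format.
Convert 2 thousands, 7 hundreds, 2 tens, 8 ones (place-value notation) → 2×1000 + 7×100 + 2×10 + 8 = 2728 (decimal)
Convert 2728 (decimal) → 2728 = 5×512 + 2×64 + 5×8 → 0o5250 (octal)
0o5250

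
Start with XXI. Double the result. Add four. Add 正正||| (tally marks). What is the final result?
Convert XXI (Roman numeral) → 10 + 10 + 1 = 21 (decimal)
Start: 21
21 × 2 = 42
Convert four (English words) → 4 (decimal)
42 + 4 = 46
Convert 正正||| (tally marks) → 5 + 5 + 3 = 13 (decimal)
46 + 13 = 59
59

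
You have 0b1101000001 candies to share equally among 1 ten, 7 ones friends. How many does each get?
Convert 0b1101000001 (binary) → 512 + 256 + 64 + 1 = 833 (decimal)
Convert 1 ten, 7 ones (place-value notation) → 1×10 + 7 = 17 (decimal)
Compute 833 ÷ 17 = 49
49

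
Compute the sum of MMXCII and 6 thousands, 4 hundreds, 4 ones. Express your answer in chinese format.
Convert MMXCII (Roman numeral) → 1000 + 1000 + 90 + 1 + 1 = 2092 (decimal)
Convert 6 thousands, 4 hundreds, 4 ones (place-value notation) → 6×1000 + 4×100 + 4 = 6404 (decimal)
Compute 2092 + 6404 = 8496
Convert 8496 (decimal) → 8496 = 8×1000 + 4×100 + 9×10 + 6 → 八千四百九十六 (Chinese numeral)
八千四百九十六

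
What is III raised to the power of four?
Convert III (Roman numeral) → 1 + 1 + 1 = 3 (decimal)
Convert four (English words) → 4 (decimal)
Compute 3 ^ 4 = 81
81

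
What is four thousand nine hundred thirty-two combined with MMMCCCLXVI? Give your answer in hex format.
Convert four thousand nine hundred thirty-two (English words) → 4×1000 + 9×100 + 32 = 4932 (decimal)
Convert MMMCCCLXVI (Roman numeral) → 1000 + 1000 + 1000 + 100 + 100 + 100 + 50 + 10 + 5 + 1 = 3366 (decimal)
Compute 4932 + 3366 = 8298
Convert 8298 (decimal) → 8298 = 2×4096 + 6×16 + 10 → 0x206A (hexadecimal)
0x206A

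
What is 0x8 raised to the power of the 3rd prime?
Convert 0x8 (hexadecimal) → 8 (decimal)
Convert the 3rd prime (prime index) → 5 (decimal)
Compute 8 ^ 5 = 32768
32768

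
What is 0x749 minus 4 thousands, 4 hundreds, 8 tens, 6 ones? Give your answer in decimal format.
Convert 0x749 (hexadecimal) → 7×256 + 4×16 + 9 = 1865 (decimal)
Convert 4 thousands, 4 hundreds, 8 tens, 6 ones (place-value notation) → 4×1000 + 4×100 + 8×10 + 6 = 4486 (decimal)
Compute 1865 - 4486 = -2621
-2621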